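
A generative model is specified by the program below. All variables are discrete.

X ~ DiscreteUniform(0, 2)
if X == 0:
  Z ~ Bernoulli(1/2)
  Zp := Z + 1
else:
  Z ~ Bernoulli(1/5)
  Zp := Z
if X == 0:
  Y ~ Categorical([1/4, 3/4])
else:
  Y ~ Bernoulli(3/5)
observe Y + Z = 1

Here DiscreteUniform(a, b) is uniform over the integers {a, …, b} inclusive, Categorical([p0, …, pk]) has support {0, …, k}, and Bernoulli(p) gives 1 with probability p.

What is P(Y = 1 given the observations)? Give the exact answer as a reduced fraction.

Enumerate traces; 6 have nonzero weight after conditioning:
  (X=0, Z=0, Y=1) weight 1/8
  (X=0, Z=1, Y=0) weight 1/24
  (X=1, Z=0, Y=1) weight 4/25
  (X=1, Z=1, Y=0) weight 2/75
  (X=2, Z=0, Y=1) weight 4/25
  (X=2, Z=1, Y=0) weight 2/75
Group by Y:
  weight(Y=0) = 19/200
  weight(Y=1) = 89/200
Total weight = 19/200 + 89/200 = 27/50
P(Y=0 | obs) = 19/200 / 27/50 = 19/108
P(Y=1 | obs) = 89/200 / 27/50 = 89/108

P(Y = 1 | obs) = 89/108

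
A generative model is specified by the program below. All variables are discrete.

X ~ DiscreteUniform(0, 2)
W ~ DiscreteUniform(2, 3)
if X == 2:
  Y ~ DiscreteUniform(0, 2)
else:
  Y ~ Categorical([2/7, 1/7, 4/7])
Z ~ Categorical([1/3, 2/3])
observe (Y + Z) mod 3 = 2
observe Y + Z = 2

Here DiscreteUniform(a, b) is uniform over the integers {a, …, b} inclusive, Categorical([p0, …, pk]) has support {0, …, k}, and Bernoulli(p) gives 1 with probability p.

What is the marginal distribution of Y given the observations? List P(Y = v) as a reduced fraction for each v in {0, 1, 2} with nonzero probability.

Enumerate traces; 12 have nonzero weight after conditioning:
  (X=0, W=2, Y=1, Z=1) weight 1/63
  (X=0, W=2, Y=2, Z=0) weight 2/63
  (X=0, W=3, Y=1, Z=1) weight 1/63
  (X=0, W=3, Y=2, Z=0) weight 2/63
  (X=1, W=2, Y=1, Z=1) weight 1/63
  (X=1, W=2, Y=2, Z=0) weight 2/63
  (X=1, W=3, Y=1, Z=1) weight 1/63
  (X=1, W=3, Y=2, Z=0) weight 2/63
  … 4 more
Group by Y:
  weight(Y=1) = 26/189
  weight(Y=2) = 31/189
Total weight = 26/189 + 31/189 = 19/63
P(Y=1 | obs) = 26/189 / 19/63 = 26/57
P(Y=2 | obs) = 31/189 / 19/63 = 31/57

P(Y=1) = 26/57, P(Y=2) = 31/57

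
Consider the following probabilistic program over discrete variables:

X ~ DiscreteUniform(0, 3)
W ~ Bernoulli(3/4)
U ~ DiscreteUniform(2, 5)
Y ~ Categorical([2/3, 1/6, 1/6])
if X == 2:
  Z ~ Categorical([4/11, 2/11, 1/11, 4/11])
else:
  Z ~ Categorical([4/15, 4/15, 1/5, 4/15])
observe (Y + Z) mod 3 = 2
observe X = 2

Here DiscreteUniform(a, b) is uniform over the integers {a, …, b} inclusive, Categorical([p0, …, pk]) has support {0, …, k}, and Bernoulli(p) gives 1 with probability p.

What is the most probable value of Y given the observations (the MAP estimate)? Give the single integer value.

Enumerate traces; 32 have nonzero weight after conditioning:
  (X=2, W=0, U=2, Y=0, Z=2) weight 1/1056
  (X=2, W=0, U=2, Y=1, Z=1) weight 1/2112
  (X=2, W=0, U=2, Y=2, Z=0) weight 1/1056
  (X=2, W=0, U=2, Y=2, Z=3) weight 1/1056
  (X=2, W=0, U=3, Y=0, Z=2) weight 1/1056
  (X=2, W=0, U=3, Y=1, Z=1) weight 1/2112
  (X=2, W=0, U=3, Y=2, Z=0) weight 1/1056
  (X=2, W=0, U=3, Y=2, Z=3) weight 1/1056
  … 24 more
Group by Y:
  weight(Y=0) = 1/66
  weight(Y=1) = 1/132
  weight(Y=2) = 1/33
Total weight = 1/66 + 1/132 + 1/33 = 7/132
P(Y=0 | obs) = 1/66 / 7/132 = 2/7
P(Y=1 | obs) = 1/132 / 7/132 = 1/7
P(Y=2 | obs) = 1/33 / 7/132 = 4/7
argmax = 2

argmax_v P(Y = v | obs) = 2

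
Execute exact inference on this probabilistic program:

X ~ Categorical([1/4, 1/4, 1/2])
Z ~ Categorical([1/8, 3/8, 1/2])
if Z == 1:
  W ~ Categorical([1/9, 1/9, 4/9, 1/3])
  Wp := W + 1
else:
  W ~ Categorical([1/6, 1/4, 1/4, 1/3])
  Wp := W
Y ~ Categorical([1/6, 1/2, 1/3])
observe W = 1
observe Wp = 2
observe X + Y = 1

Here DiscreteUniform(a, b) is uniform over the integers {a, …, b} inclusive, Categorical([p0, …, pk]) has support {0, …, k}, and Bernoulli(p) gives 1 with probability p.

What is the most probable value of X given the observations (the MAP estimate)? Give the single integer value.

Enumerate traces; 2 have nonzero weight after conditioning:
  (X=0, Z=1, W=1, Y=1) weight 1/192
  (X=1, Z=1, W=1, Y=0) weight 1/576
Group by X:
  weight(X=0) = 1/192
  weight(X=1) = 1/576
Total weight = 1/192 + 1/576 = 1/144
P(X=0 | obs) = 1/192 / 1/144 = 3/4
P(X=1 | obs) = 1/576 / 1/144 = 1/4
argmax = 0

argmax_v P(X = v | obs) = 0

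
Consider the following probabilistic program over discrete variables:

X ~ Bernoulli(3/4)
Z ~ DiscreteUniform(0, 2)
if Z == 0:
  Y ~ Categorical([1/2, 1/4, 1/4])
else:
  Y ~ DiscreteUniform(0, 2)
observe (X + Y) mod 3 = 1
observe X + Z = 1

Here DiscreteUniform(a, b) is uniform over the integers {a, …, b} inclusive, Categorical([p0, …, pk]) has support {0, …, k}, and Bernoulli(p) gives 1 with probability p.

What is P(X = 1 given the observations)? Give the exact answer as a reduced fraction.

P(X = 1 | obs) = 9/11

Enumerate traces; 2 have nonzero weight after conditioning:
  (X=0, Z=1, Y=1) weight 1/36
  (X=1, Z=0, Y=0) weight 1/8
Group by X:
  weight(X=0) = 1/36
  weight(X=1) = 1/8
Total weight = 1/36 + 1/8 = 11/72
P(X=0 | obs) = 1/36 / 11/72 = 2/11
P(X=1 | obs) = 1/8 / 11/72 = 9/11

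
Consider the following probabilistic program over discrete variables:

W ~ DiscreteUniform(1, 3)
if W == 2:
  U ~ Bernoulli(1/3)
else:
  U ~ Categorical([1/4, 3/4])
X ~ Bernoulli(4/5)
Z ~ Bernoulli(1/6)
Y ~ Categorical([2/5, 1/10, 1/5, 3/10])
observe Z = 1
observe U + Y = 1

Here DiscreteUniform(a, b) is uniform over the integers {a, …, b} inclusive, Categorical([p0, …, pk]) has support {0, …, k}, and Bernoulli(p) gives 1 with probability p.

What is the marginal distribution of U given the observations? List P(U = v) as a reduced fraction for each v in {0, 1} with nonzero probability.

Enumerate traces; 12 have nonzero weight after conditioning:
  (W=1, U=0, X=0, Z=1, Y=1) weight 1/3600
  (W=1, U=0, X=1, Z=1, Y=1) weight 1/900
  (W=1, U=1, X=0, Z=1, Y=0) weight 1/300
  (W=1, U=1, X=1, Z=1, Y=0) weight 1/75
  (W=2, U=0, X=0, Z=1, Y=1) weight 1/1350
  (W=2, U=0, X=1, Z=1, Y=1) weight 2/675
  (W=2, U=1, X=0, Z=1, Y=0) weight 1/675
  (W=2, U=1, X=1, Z=1, Y=0) weight 4/675
  … 4 more
Group by U:
  weight(U=0) = 7/1080
  weight(U=1) = 11/270
Total weight = 7/1080 + 11/270 = 17/360
P(U=0 | obs) = 7/1080 / 17/360 = 7/51
P(U=1 | obs) = 11/270 / 17/360 = 44/51

P(U=0) = 7/51, P(U=1) = 44/51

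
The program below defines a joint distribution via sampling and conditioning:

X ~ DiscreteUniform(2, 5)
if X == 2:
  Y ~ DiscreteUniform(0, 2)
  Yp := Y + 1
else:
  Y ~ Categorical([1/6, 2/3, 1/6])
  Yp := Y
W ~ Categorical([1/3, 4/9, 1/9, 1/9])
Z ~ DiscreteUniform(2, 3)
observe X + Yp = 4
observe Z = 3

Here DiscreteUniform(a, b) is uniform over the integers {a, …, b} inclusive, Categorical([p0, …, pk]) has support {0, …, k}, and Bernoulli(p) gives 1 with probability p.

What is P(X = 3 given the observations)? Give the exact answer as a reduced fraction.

P(X = 3 | obs) = 4/7

Enumerate traces; 12 have nonzero weight after conditioning:
  (X=2, Y=1, W=0, Z=3) weight 1/72
  (X=2, Y=1, W=1, Z=3) weight 1/54
  (X=2, Y=1, W=2, Z=3) weight 1/216
  (X=2, Y=1, W=3, Z=3) weight 1/216
  (X=3, Y=1, W=0, Z=3) weight 1/36
  (X=3, Y=1, W=1, Z=3) weight 1/27
  (X=3, Y=1, W=2, Z=3) weight 1/108
  (X=3, Y=1, W=3, Z=3) weight 1/108
  (X=4, Y=0, W=0, Z=3) weight 1/144
  … 3 more
Group by X:
  weight(X=2) = 1/24
  weight(X=3) = 1/12
  weight(X=4) = 1/48
Total weight = 1/24 + 1/12 + 1/48 = 7/48
P(X=2 | obs) = 1/24 / 7/48 = 2/7
P(X=3 | obs) = 1/12 / 7/48 = 4/7
P(X=4 | obs) = 1/48 / 7/48 = 1/7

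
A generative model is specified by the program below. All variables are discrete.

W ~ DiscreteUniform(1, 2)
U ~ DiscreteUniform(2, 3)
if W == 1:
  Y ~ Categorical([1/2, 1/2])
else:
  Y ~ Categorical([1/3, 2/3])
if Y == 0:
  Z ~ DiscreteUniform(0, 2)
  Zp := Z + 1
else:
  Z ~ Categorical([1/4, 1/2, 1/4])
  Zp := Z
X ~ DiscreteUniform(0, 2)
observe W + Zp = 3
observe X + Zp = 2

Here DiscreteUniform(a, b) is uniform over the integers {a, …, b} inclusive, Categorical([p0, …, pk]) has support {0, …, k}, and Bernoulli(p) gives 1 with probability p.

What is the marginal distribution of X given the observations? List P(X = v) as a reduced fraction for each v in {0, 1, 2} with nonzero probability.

P(X=0) = 21/53, P(X=1) = 32/53

Enumerate traces; 8 have nonzero weight after conditioning:
  (W=1, U=2, Y=0, Z=1, X=0) weight 1/72
  (W=1, U=2, Y=1, Z=2, X=0) weight 1/96
  (W=1, U=3, Y=0, Z=1, X=0) weight 1/72
  (W=1, U=3, Y=1, Z=2, X=0) weight 1/96
  (W=2, U=2, Y=0, Z=0, X=1) weight 1/108
  (W=2, U=2, Y=1, Z=1, X=1) weight 1/36
  (W=2, U=3, Y=0, Z=0, X=1) weight 1/108
  (W=2, U=3, Y=1, Z=1, X=1) weight 1/36
Group by X:
  weight(X=0) = 7/144
  weight(X=1) = 2/27
Total weight = 7/144 + 2/27 = 53/432
P(X=0 | obs) = 7/144 / 53/432 = 21/53
P(X=1 | obs) = 2/27 / 53/432 = 32/53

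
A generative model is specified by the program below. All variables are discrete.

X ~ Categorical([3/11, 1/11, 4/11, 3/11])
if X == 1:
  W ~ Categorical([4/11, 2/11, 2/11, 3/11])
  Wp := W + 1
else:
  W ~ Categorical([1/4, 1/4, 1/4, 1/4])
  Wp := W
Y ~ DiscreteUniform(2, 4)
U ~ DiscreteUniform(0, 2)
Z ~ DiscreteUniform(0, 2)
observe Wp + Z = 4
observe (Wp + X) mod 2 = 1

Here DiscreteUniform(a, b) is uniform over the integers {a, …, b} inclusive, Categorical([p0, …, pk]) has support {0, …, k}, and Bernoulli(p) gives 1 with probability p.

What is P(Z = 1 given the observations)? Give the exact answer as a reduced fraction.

Enumerate traces; 45 have nonzero weight after conditioning:
  (X=0, W=3, Y=2, U=0, Z=1) weight 1/396
  (X=0, W=3, Y=2, U=1, Z=1) weight 1/396
  (X=0, W=3, Y=2, U=2, Z=1) weight 1/396
  (X=0, W=3, Y=3, U=0, Z=1) weight 1/396
  (X=0, W=3, Y=3, U=1, Z=1) weight 1/396
  (X=0, W=3, Y=3, U=2, Z=1) weight 1/396
  (X=0, W=3, Y=4, U=0, Z=1) weight 1/396
  (X=0, W=3, Y=4, U=1, Z=1) weight 1/396
  (X=1, W=1, Y=2, U=0, Z=2) weight 2/3267
  (X=1, W=3, Y=2, U=0, Z=0) weight 1/1089
  … 35 more
Group by Z:
  weight(Z=0) = 1/121
  weight(Z=1) = 7/132
  weight(Z=2) = 41/1452
Total weight = 1/121 + 7/132 + 41/1452 = 65/726
P(Z=0 | obs) = 1/121 / 65/726 = 6/65
P(Z=1 | obs) = 7/132 / 65/726 = 77/130
P(Z=2 | obs) = 41/1452 / 65/726 = 41/130

P(Z = 1 | obs) = 77/130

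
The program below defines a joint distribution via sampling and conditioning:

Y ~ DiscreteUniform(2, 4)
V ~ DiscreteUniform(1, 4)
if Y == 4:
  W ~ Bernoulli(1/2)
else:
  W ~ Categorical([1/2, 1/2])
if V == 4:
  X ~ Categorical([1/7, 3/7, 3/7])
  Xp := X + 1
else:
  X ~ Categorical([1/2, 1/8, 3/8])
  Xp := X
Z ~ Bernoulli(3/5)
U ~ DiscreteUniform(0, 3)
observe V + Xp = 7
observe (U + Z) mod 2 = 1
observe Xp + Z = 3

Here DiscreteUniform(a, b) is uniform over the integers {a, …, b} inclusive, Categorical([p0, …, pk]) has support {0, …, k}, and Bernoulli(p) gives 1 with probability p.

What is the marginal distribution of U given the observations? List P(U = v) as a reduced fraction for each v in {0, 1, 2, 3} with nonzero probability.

P(U=1) = 1/2, P(U=3) = 1/2

Enumerate traces; 12 have nonzero weight after conditioning:
  (Y=2, V=4, W=0, X=2, Z=0, U=1) weight 1/560
  (Y=2, V=4, W=0, X=2, Z=0, U=3) weight 1/560
  (Y=2, V=4, W=1, X=2, Z=0, U=1) weight 1/560
  (Y=2, V=4, W=1, X=2, Z=0, U=3) weight 1/560
  (Y=3, V=4, W=0, X=2, Z=0, U=1) weight 1/560
  (Y=3, V=4, W=0, X=2, Z=0, U=3) weight 1/560
  (Y=3, V=4, W=1, X=2, Z=0, U=1) weight 1/560
  (Y=3, V=4, W=1, X=2, Z=0, U=3) weight 1/560
  … 4 more
Group by U:
  weight(U=1) = 3/280
  weight(U=3) = 3/280
Total weight = 3/280 + 3/280 = 3/140
P(U=1 | obs) = 3/280 / 3/140 = 1/2
P(U=3 | obs) = 3/280 / 3/140 = 1/2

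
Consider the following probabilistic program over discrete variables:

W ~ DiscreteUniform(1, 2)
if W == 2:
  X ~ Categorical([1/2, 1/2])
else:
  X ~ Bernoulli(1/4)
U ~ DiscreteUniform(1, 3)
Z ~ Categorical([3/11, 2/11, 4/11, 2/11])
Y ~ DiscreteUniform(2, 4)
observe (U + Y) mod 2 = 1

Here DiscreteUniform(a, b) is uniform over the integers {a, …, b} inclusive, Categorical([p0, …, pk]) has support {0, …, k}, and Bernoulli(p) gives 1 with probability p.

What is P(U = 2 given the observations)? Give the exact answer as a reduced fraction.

P(U = 2 | obs) = 1/5

Enumerate traces; 80 have nonzero weight after conditioning:
  (W=1, X=0, U=1, Z=0, Y=2) weight 1/88
  (W=1, X=0, U=1, Z=0, Y=4) weight 1/88
  (W=1, X=0, U=1, Z=1, Y=2) weight 1/132
  (W=1, X=0, U=1, Z=1, Y=4) weight 1/132
  (W=1, X=0, U=1, Z=2, Y=2) weight 1/66
  (W=1, X=0, U=1, Z=2, Y=4) weight 1/66
  (W=1, X=0, U=1, Z=3, Y=2) weight 1/132
  (W=1, X=0, U=1, Z=3, Y=4) weight 1/132
  (W=1, X=0, U=2, Z=0, Y=3) weight 1/88
  (W=1, X=0, U=3, Z=0, Y=2) weight 1/88
  … 70 more
Group by U:
  weight(U=1) = 2/9
  weight(U=2) = 1/9
  weight(U=3) = 2/9
Total weight = 2/9 + 1/9 + 2/9 = 5/9
P(U=1 | obs) = 2/9 / 5/9 = 2/5
P(U=2 | obs) = 1/9 / 5/9 = 1/5
P(U=3 | obs) = 2/9 / 5/9 = 2/5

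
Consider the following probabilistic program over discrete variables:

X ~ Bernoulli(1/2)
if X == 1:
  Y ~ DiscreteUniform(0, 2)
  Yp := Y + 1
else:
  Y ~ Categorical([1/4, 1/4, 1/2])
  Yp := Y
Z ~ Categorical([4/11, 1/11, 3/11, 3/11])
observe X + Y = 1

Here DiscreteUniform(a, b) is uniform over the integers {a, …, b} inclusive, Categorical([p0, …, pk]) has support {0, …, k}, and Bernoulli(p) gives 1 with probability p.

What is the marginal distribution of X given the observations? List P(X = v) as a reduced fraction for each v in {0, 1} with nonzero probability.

Enumerate traces; 8 have nonzero weight after conditioning:
  (X=0, Y=1, Z=0) weight 1/22
  (X=0, Y=1, Z=1) weight 1/88
  (X=0, Y=1, Z=2) weight 3/88
  (X=0, Y=1, Z=3) weight 3/88
  (X=1, Y=0, Z=0) weight 2/33
  (X=1, Y=0, Z=1) weight 1/66
  (X=1, Y=0, Z=2) weight 1/22
  (X=1, Y=0, Z=3) weight 1/22
Group by X:
  weight(X=0) = 1/8
  weight(X=1) = 1/6
Total weight = 1/8 + 1/6 = 7/24
P(X=0 | obs) = 1/8 / 7/24 = 3/7
P(X=1 | obs) = 1/6 / 7/24 = 4/7

P(X=0) = 3/7, P(X=1) = 4/7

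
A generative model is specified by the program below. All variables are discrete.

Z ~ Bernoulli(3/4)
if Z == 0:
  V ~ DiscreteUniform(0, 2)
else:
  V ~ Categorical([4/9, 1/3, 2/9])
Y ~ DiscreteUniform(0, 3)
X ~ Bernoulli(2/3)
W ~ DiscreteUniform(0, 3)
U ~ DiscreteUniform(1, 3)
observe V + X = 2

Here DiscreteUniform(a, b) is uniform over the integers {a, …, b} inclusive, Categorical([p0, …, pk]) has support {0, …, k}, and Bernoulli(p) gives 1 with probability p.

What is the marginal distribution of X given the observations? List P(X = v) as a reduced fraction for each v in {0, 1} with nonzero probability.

P(X=0) = 3/11, P(X=1) = 8/11

Enumerate traces; 192 have nonzero weight after conditioning:
  (Z=0, V=1, Y=0, X=1, W=0, U=1) weight 1/864
  (Z=0, V=1, Y=0, X=1, W=0, U=2) weight 1/864
  (Z=0, V=1, Y=0, X=1, W=0, U=3) weight 1/864
  (Z=0, V=1, Y=0, X=1, W=1, U=1) weight 1/864
  (Z=0, V=1, Y=0, X=1, W=1, U=2) weight 1/864
  (Z=0, V=1, Y=0, X=1, W=1, U=3) weight 1/864
  (Z=0, V=1, Y=0, X=1, W=2, U=1) weight 1/864
  (Z=0, V=1, Y=0, X=1, W=2, U=2) weight 1/864
  (Z=0, V=2, Y=0, X=0, W=0, U=1) weight 1/1728
  … 183 more
Group by X:
  weight(X=0) = 1/12
  weight(X=1) = 2/9
Total weight = 1/12 + 2/9 = 11/36
P(X=0 | obs) = 1/12 / 11/36 = 3/11
P(X=1 | obs) = 2/9 / 11/36 = 8/11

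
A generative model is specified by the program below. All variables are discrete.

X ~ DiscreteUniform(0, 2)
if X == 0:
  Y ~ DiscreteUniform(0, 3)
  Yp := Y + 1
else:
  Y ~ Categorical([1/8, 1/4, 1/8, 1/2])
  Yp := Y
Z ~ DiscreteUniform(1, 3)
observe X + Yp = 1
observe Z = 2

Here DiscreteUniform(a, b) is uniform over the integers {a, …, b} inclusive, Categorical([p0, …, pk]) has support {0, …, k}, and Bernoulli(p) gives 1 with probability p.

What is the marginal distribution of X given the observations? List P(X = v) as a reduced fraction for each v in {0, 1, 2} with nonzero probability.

Enumerate traces; 2 have nonzero weight after conditioning:
  (X=0, Y=0, Z=2) weight 1/36
  (X=1, Y=0, Z=2) weight 1/72
Group by X:
  weight(X=0) = 1/36
  weight(X=1) = 1/72
Total weight = 1/36 + 1/72 = 1/24
P(X=0 | obs) = 1/36 / 1/24 = 2/3
P(X=1 | obs) = 1/72 / 1/24 = 1/3

P(X=0) = 2/3, P(X=1) = 1/3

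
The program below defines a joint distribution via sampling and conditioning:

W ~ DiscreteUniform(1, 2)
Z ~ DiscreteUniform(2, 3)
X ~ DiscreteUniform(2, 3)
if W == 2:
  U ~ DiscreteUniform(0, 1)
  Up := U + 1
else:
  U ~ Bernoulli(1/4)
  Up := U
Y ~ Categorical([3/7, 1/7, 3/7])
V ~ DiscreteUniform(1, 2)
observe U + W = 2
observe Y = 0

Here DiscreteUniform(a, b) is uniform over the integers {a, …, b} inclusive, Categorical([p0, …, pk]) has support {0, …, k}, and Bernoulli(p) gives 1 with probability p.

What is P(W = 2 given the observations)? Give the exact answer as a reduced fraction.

Enumerate traces; 16 have nonzero weight after conditioning:
  (W=1, Z=2, X=2, U=1, Y=0, V=1) weight 3/448
  (W=1, Z=2, X=2, U=1, Y=0, V=2) weight 3/448
  (W=1, Z=2, X=3, U=1, Y=0, V=1) weight 3/448
  (W=1, Z=2, X=3, U=1, Y=0, V=2) weight 3/448
  (W=1, Z=3, X=2, U=1, Y=0, V=1) weight 3/448
  (W=1, Z=3, X=2, U=1, Y=0, V=2) weight 3/448
  (W=1, Z=3, X=3, U=1, Y=0, V=1) weight 3/448
  (W=1, Z=3, X=3, U=1, Y=0, V=2) weight 3/448
  (W=2, Z=2, X=2, U=0, Y=0, V=1) weight 3/224
  … 7 more
Group by W:
  weight(W=1) = 3/56
  weight(W=2) = 3/28
Total weight = 3/56 + 3/28 = 9/56
P(W=1 | obs) = 3/56 / 9/56 = 1/3
P(W=2 | obs) = 3/28 / 9/56 = 2/3

P(W = 2 | obs) = 2/3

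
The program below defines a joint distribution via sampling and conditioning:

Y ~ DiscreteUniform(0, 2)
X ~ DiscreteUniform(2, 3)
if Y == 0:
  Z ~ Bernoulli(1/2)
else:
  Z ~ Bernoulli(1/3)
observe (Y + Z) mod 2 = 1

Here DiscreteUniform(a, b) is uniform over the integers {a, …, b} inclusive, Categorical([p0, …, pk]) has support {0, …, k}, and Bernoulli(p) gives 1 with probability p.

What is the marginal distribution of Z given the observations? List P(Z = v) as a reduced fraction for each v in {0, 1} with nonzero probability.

P(Z=0) = 4/9, P(Z=1) = 5/9

Enumerate traces; 6 have nonzero weight after conditioning:
  (Y=0, X=2, Z=1) weight 1/12
  (Y=0, X=3, Z=1) weight 1/12
  (Y=1, X=2, Z=0) weight 1/9
  (Y=1, X=3, Z=0) weight 1/9
  (Y=2, X=2, Z=1) weight 1/18
  (Y=2, X=3, Z=1) weight 1/18
Group by Z:
  weight(Z=0) = 2/9
  weight(Z=1) = 5/18
Total weight = 2/9 + 5/18 = 1/2
P(Z=0 | obs) = 2/9 / 1/2 = 4/9
P(Z=1 | obs) = 5/18 / 1/2 = 5/9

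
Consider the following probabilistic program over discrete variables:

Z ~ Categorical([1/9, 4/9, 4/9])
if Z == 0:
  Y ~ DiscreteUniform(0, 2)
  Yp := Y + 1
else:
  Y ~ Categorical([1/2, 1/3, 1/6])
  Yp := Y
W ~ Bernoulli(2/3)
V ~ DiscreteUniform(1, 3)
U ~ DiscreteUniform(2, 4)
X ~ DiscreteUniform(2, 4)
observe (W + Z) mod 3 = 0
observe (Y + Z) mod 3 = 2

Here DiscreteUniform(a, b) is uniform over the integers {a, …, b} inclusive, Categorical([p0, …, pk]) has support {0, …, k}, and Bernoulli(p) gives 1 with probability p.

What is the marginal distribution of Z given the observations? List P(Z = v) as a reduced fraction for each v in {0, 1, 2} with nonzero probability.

Enumerate traces; 54 have nonzero weight after conditioning:
  (Z=0, Y=2, W=0, V=1, U=2, X=2) weight 1/2187
  (Z=0, Y=2, W=0, V=1, U=2, X=3) weight 1/2187
  (Z=0, Y=2, W=0, V=1, U=2, X=4) weight 1/2187
  (Z=0, Y=2, W=0, V=1, U=3, X=2) weight 1/2187
  (Z=0, Y=2, W=0, V=1, U=3, X=3) weight 1/2187
  (Z=0, Y=2, W=0, V=1, U=3, X=4) weight 1/2187
  (Z=0, Y=2, W=0, V=1, U=4, X=2) weight 1/2187
  (Z=0, Y=2, W=0, V=1, U=4, X=3) weight 1/2187
  (Z=2, Y=0, W=1, V=1, U=2, X=2) weight 4/729
  … 45 more
Group by Z:
  weight(Z=0) = 1/81
  weight(Z=2) = 4/27
Total weight = 1/81 + 4/27 = 13/81
P(Z=0 | obs) = 1/81 / 13/81 = 1/13
P(Z=2 | obs) = 4/27 / 13/81 = 12/13

P(Z=0) = 1/13, P(Z=2) = 12/13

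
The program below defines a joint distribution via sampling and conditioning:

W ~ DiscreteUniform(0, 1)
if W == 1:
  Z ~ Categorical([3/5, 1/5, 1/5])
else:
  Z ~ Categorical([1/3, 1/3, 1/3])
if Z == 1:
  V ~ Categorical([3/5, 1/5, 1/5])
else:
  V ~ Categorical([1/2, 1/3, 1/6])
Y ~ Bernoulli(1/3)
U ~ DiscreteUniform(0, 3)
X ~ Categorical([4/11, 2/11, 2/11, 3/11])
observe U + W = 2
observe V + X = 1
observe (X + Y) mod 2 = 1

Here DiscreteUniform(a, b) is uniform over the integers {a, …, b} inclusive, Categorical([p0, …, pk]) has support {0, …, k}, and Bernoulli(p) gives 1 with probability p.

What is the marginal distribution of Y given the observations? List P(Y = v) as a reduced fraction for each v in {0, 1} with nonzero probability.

Enumerate traces; 12 have nonzero weight after conditioning:
  (W=0, Z=0, V=0, Y=0, U=2, X=1) weight 1/396
  (W=0, Z=0, V=1, Y=1, U=2, X=0) weight 1/594
  (W=0, Z=1, V=0, Y=0, U=2, X=1) weight 1/330
  (W=0, Z=1, V=1, Y=1, U=2, X=0) weight 1/990
  (W=0, Z=2, V=0, Y=0, U=2, X=1) weight 1/396
  (W=0, Z=2, V=1, Y=1, U=2, X=0) weight 1/594
  (W=1, Z=0, V=0, Y=0, U=1, X=1) weight 1/220
  (W=1, Z=0, V=1, Y=1, U=1, X=0) weight 1/330
  … 4 more
Group by Y:
  weight(Y=0) = 79/4950
  weight(Y=1) = 67/7425
Total weight = 79/4950 + 67/7425 = 371/14850
P(Y=0 | obs) = 79/4950 / 371/14850 = 237/371
P(Y=1 | obs) = 67/7425 / 371/14850 = 134/371

P(Y=0) = 237/371, P(Y=1) = 134/371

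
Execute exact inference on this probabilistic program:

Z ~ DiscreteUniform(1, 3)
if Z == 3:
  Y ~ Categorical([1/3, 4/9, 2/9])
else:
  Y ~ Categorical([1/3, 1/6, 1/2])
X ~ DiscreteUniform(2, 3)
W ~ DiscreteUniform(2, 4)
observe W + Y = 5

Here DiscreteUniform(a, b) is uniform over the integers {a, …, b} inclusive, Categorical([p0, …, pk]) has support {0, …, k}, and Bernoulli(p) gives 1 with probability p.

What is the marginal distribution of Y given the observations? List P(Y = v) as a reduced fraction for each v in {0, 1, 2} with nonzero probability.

Enumerate traces; 12 have nonzero weight after conditioning:
  (Z=1, Y=1, X=2, W=4) weight 1/108
  (Z=1, Y=1, X=3, W=4) weight 1/108
  (Z=1, Y=2, X=2, W=3) weight 1/36
  (Z=1, Y=2, X=3, W=3) weight 1/36
  (Z=2, Y=1, X=2, W=4) weight 1/108
  (Z=2, Y=1, X=3, W=4) weight 1/108
  (Z=2, Y=2, X=2, W=3) weight 1/36
  (Z=2, Y=2, X=3, W=3) weight 1/36
  … 4 more
Group by Y:
  weight(Y=1) = 7/81
  weight(Y=2) = 11/81
Total weight = 7/81 + 11/81 = 2/9
P(Y=1 | obs) = 7/81 / 2/9 = 7/18
P(Y=2 | obs) = 11/81 / 2/9 = 11/18

P(Y=1) = 7/18, P(Y=2) = 11/18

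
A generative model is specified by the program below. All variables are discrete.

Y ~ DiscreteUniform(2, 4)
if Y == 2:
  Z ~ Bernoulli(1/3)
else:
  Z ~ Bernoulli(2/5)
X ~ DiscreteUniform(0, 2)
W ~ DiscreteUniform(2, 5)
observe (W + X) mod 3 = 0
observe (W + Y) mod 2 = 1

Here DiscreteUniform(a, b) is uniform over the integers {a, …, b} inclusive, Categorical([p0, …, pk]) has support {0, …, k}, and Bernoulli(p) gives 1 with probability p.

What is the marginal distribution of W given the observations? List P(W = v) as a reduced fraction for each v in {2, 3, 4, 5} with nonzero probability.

P(W=2) = 1/6, P(W=3) = 1/3, P(W=4) = 1/6, P(W=5) = 1/3

Enumerate traces; 12 have nonzero weight after conditioning:
  (Y=2, Z=0, X=0, W=3) weight 1/54
  (Y=2, Z=0, X=1, W=5) weight 1/54
  (Y=2, Z=1, X=0, W=3) weight 1/108
  (Y=2, Z=1, X=1, W=5) weight 1/108
  (Y=3, Z=0, X=1, W=2) weight 1/60
  (Y=3, Z=0, X=2, W=4) weight 1/60
  (Y=3, Z=1, X=1, W=2) weight 1/90
  (Y=3, Z=1, X=2, W=4) weight 1/90
  … 4 more
Group by W:
  weight(W=2) = 1/36
  weight(W=3) = 1/18
  weight(W=4) = 1/36
  weight(W=5) = 1/18
Total weight = 1/36 + 1/18 + 1/36 + 1/18 = 1/6
P(W=2 | obs) = 1/36 / 1/6 = 1/6
P(W=3 | obs) = 1/18 / 1/6 = 1/3
P(W=4 | obs) = 1/36 / 1/6 = 1/6
P(W=5 | obs) = 1/18 / 1/6 = 1/3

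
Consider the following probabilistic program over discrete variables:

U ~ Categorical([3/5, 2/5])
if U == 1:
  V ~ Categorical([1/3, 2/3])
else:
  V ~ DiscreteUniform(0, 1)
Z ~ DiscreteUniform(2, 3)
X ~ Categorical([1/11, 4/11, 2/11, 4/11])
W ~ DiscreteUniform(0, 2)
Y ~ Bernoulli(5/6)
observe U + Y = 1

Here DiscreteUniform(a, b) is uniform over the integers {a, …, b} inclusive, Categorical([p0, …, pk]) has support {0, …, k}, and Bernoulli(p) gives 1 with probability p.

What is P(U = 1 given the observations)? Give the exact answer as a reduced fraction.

Enumerate traces; 96 have nonzero weight after conditioning:
  (U=0, V=0, Z=2, X=0, W=0, Y=1) weight 1/264
  (U=0, V=0, Z=2, X=0, W=1, Y=1) weight 1/264
  (U=0, V=0, Z=2, X=0, W=2, Y=1) weight 1/264
  (U=0, V=0, Z=2, X=1, W=0, Y=1) weight 1/66
  (U=0, V=0, Z=2, X=1, W=1, Y=1) weight 1/66
  (U=0, V=0, Z=2, X=1, W=2, Y=1) weight 1/66
  (U=0, V=0, Z=2, X=2, W=0, Y=1) weight 1/132
  (U=0, V=0, Z=2, X=2, W=1, Y=1) weight 1/132
  (U=1, V=0, Z=2, X=0, W=0, Y=0) weight 1/2970
  … 87 more
Group by U:
  weight(U=0) = 1/2
  weight(U=1) = 1/15
Total weight = 1/2 + 1/15 = 17/30
P(U=0 | obs) = 1/2 / 17/30 = 15/17
P(U=1 | obs) = 1/15 / 17/30 = 2/17

P(U = 1 | obs) = 2/17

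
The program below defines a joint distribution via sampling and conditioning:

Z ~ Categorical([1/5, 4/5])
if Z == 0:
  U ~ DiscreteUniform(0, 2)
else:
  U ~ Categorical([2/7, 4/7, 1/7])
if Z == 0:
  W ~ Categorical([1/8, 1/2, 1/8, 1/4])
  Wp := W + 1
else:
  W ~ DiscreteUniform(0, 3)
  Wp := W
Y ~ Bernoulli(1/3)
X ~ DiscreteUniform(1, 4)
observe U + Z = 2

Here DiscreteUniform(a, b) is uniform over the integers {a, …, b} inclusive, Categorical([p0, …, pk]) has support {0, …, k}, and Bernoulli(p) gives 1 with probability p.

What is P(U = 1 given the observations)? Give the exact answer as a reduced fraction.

P(U = 1 | obs) = 48/55

Enumerate traces; 64 have nonzero weight after conditioning:
  (Z=0, U=2, W=0, Y=0, X=1) weight 1/720
  (Z=0, U=2, W=0, Y=0, X=2) weight 1/720
  (Z=0, U=2, W=0, Y=0, X=3) weight 1/720
  (Z=0, U=2, W=0, Y=0, X=4) weight 1/720
  (Z=0, U=2, W=0, Y=1, X=1) weight 1/1440
  (Z=0, U=2, W=0, Y=1, X=2) weight 1/1440
  (Z=0, U=2, W=0, Y=1, X=3) weight 1/1440
  (Z=0, U=2, W=0, Y=1, X=4) weight 1/1440
  (Z=1, U=1, W=0, Y=0, X=1) weight 2/105
  … 55 more
Group by U:
  weight(U=1) = 16/35
  weight(U=2) = 1/15
Total weight = 16/35 + 1/15 = 11/21
P(U=1 | obs) = 16/35 / 11/21 = 48/55
P(U=2 | obs) = 1/15 / 11/21 = 7/55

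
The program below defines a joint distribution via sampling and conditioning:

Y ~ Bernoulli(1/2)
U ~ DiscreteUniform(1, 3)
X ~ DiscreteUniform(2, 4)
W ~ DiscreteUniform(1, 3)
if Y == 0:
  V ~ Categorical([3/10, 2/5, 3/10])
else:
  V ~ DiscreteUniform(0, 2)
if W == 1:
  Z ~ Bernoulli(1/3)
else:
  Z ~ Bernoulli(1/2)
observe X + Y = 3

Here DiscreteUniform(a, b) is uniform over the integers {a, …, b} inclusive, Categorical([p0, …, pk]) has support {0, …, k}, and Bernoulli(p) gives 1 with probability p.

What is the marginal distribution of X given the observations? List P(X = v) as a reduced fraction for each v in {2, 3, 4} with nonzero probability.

P(X=2) = 1/2, P(X=3) = 1/2

Enumerate traces; 108 have nonzero weight after conditioning:
  (Y=0, U=1, X=3, W=1, V=0, Z=0) weight 1/270
  (Y=0, U=1, X=3, W=1, V=0, Z=1) weight 1/540
  (Y=0, U=1, X=3, W=1, V=1, Z=0) weight 2/405
  (Y=0, U=1, X=3, W=1, V=1, Z=1) weight 1/405
  (Y=0, U=1, X=3, W=1, V=2, Z=0) weight 1/270
  (Y=0, U=1, X=3, W=1, V=2, Z=1) weight 1/540
  (Y=0, U=1, X=3, W=2, V=0, Z=0) weight 1/360
  (Y=0, U=1, X=3, W=2, V=0, Z=1) weight 1/360
  (Y=1, U=1, X=2, W=1, V=0, Z=0) weight 1/243
  … 99 more
Group by X:
  weight(X=2) = 1/6
  weight(X=3) = 1/6
Total weight = 1/6 + 1/6 = 1/3
P(X=2 | obs) = 1/6 / 1/3 = 1/2
P(X=3 | obs) = 1/6 / 1/3 = 1/2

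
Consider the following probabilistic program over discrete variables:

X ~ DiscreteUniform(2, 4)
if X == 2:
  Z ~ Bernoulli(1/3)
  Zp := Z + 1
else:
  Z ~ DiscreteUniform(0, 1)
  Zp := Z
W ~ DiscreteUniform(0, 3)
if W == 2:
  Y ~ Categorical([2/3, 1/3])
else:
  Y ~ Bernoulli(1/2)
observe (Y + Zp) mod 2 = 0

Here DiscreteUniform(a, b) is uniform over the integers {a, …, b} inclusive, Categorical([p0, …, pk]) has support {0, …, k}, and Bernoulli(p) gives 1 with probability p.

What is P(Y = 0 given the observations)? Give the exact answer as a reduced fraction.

P(Y = 0 | obs) = 52/107

Enumerate traces; 24 have nonzero weight after conditioning:
  (X=2, Z=0, W=0, Y=1) weight 1/36
  (X=2, Z=0, W=1, Y=1) weight 1/36
  (X=2, Z=0, W=2, Y=1) weight 1/54
  (X=2, Z=0, W=3, Y=1) weight 1/36
  (X=2, Z=1, W=0, Y=0) weight 1/72
  (X=2, Z=1, W=1, Y=0) weight 1/72
  (X=2, Z=1, W=2, Y=0) weight 1/54
  (X=2, Z=1, W=3, Y=0) weight 1/72
  … 16 more
Group by Y:
  weight(Y=0) = 13/54
  weight(Y=1) = 55/216
Total weight = 13/54 + 55/216 = 107/216
P(Y=0 | obs) = 13/54 / 107/216 = 52/107
P(Y=1 | obs) = 55/216 / 107/216 = 55/107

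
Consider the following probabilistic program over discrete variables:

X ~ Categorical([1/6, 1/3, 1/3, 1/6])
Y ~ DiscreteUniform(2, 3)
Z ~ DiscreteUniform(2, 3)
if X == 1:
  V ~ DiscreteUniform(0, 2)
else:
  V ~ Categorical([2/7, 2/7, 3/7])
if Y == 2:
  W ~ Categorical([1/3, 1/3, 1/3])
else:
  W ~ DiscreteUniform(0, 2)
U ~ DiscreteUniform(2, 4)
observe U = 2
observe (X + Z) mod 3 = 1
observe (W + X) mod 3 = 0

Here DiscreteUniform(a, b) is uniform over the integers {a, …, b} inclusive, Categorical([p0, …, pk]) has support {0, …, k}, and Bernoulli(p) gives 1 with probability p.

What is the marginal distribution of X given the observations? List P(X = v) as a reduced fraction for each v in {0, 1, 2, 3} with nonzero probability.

Enumerate traces; 12 have nonzero weight after conditioning:
  (X=1, Y=2, Z=3, V=0, W=2, U=2) weight 1/324
  (X=1, Y=2, Z=3, V=1, W=2, U=2) weight 1/324
  (X=1, Y=2, Z=3, V=2, W=2, U=2) weight 1/324
  (X=1, Y=3, Z=3, V=0, W=2, U=2) weight 1/324
  (X=1, Y=3, Z=3, V=1, W=2, U=2) weight 1/324
  (X=1, Y=3, Z=3, V=2, W=2, U=2) weight 1/324
  (X=2, Y=2, Z=2, V=0, W=1, U=2) weight 1/378
  (X=2, Y=2, Z=2, V=1, W=1, U=2) weight 1/378
  … 4 more
Group by X:
  weight(X=1) = 1/54
  weight(X=2) = 1/54
Total weight = 1/54 + 1/54 = 1/27
P(X=1 | obs) = 1/54 / 1/27 = 1/2
P(X=2 | obs) = 1/54 / 1/27 = 1/2

P(X=1) = 1/2, P(X=2) = 1/2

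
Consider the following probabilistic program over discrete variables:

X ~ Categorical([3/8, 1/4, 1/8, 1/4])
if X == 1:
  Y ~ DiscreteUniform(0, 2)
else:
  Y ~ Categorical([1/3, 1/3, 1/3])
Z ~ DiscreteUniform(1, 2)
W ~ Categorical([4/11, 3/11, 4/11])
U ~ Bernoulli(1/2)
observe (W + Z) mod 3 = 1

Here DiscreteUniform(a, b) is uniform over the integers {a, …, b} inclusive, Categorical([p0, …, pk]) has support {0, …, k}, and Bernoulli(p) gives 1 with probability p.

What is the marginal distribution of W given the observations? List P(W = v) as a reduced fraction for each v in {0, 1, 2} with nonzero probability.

P(W=0) = 1/2, P(W=2) = 1/2

Enumerate traces; 48 have nonzero weight after conditioning:
  (X=0, Y=0, Z=1, W=0, U=0) weight 1/88
  (X=0, Y=0, Z=1, W=0, U=1) weight 1/88
  (X=0, Y=0, Z=2, W=2, U=0) weight 1/88
  (X=0, Y=0, Z=2, W=2, U=1) weight 1/88
  (X=0, Y=1, Z=1, W=0, U=0) weight 1/88
  (X=0, Y=1, Z=1, W=0, U=1) weight 1/88
  (X=0, Y=1, Z=2, W=2, U=0) weight 1/88
  (X=0, Y=1, Z=2, W=2, U=1) weight 1/88
  … 40 more
Group by W:
  weight(W=0) = 2/11
  weight(W=2) = 2/11
Total weight = 2/11 + 2/11 = 4/11
P(W=0 | obs) = 2/11 / 4/11 = 1/2
P(W=2 | obs) = 2/11 / 4/11 = 1/2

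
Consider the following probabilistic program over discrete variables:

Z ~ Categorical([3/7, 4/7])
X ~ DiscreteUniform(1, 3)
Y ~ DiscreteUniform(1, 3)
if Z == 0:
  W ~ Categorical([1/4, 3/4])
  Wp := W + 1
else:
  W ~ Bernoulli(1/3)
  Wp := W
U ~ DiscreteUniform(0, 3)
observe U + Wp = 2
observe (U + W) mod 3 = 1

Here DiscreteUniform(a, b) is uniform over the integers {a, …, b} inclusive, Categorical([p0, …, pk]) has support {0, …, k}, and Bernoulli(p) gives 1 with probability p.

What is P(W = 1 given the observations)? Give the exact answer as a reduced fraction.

Enumerate traces; 18 have nonzero weight after conditioning:
  (Z=0, X=1, Y=1, W=0, U=1) weight 1/336
  (Z=0, X=1, Y=1, W=1, U=0) weight 1/112
  (Z=0, X=1, Y=2, W=0, U=1) weight 1/336
  (Z=0, X=1, Y=2, W=1, U=0) weight 1/112
  (Z=0, X=1, Y=3, W=0, U=1) weight 1/336
  (Z=0, X=1, Y=3, W=1, U=0) weight 1/112
  (Z=0, X=2, Y=1, W=0, U=1) weight 1/336
  (Z=0, X=2, Y=1, W=1, U=0) weight 1/112
  … 10 more
Group by W:
  weight(W=0) = 3/112
  weight(W=1) = 9/112
Total weight = 3/112 + 9/112 = 3/28
P(W=0 | obs) = 3/112 / 3/28 = 1/4
P(W=1 | obs) = 9/112 / 3/28 = 3/4

P(W = 1 | obs) = 3/4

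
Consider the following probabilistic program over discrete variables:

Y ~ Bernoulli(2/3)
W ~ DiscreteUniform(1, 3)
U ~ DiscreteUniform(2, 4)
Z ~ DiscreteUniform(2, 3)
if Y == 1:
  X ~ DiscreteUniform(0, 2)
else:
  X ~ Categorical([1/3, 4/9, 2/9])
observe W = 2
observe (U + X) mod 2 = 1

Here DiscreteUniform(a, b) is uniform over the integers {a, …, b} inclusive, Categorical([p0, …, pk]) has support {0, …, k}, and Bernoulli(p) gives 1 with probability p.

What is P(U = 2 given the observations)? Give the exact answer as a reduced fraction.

P(U = 2 | obs) = 10/37

Enumerate traces; 16 have nonzero weight after conditioning:
  (Y=0, W=2, U=2, Z=2, X=1) weight 2/243
  (Y=0, W=2, U=2, Z=3, X=1) weight 2/243
  (Y=0, W=2, U=3, Z=2, X=0) weight 1/162
  (Y=0, W=2, U=3, Z=2, X=2) weight 1/243
  (Y=0, W=2, U=3, Z=3, X=0) weight 1/162
  (Y=0, W=2, U=3, Z=3, X=2) weight 1/243
  (Y=0, W=2, U=4, Z=2, X=1) weight 2/243
  (Y=0, W=2, U=4, Z=3, X=1) weight 2/243
  … 8 more
Group by U:
  weight(U=2) = 10/243
  weight(U=3) = 17/243
  weight(U=4) = 10/243
Total weight = 10/243 + 17/243 + 10/243 = 37/243
P(U=2 | obs) = 10/243 / 37/243 = 10/37
P(U=3 | obs) = 17/243 / 37/243 = 17/37
P(U=4 | obs) = 10/243 / 37/243 = 10/37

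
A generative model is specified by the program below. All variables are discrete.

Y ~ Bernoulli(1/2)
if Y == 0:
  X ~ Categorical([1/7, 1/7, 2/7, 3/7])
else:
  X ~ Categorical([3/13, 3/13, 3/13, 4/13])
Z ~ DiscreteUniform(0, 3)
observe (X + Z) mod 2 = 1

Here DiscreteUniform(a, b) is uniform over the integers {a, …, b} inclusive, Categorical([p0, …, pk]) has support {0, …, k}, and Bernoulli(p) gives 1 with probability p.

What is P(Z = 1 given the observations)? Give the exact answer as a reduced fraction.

Enumerate traces; 16 have nonzero weight after conditioning:
  (Y=0, X=0, Z=1) weight 1/56
  (Y=0, X=0, Z=3) weight 1/56
  (Y=0, X=1, Z=0) weight 1/56
  (Y=0, X=1, Z=2) weight 1/56
  (Y=0, X=2, Z=1) weight 1/28
  (Y=0, X=2, Z=3) weight 1/28
  (Y=0, X=3, Z=0) weight 3/56
  (Y=0, X=3, Z=2) weight 3/56
  … 8 more
Group by Z:
  weight(Z=0) = 101/728
  weight(Z=1) = 81/728
  weight(Z=2) = 101/728
  weight(Z=3) = 81/728
Total weight = 101/728 + 81/728 + 101/728 + 81/728 = 1/2
P(Z=0 | obs) = 101/728 / 1/2 = 101/364
P(Z=1 | obs) = 81/728 / 1/2 = 81/364
P(Z=2 | obs) = 101/728 / 1/2 = 101/364
P(Z=3 | obs) = 81/728 / 1/2 = 81/364

P(Z = 1 | obs) = 81/364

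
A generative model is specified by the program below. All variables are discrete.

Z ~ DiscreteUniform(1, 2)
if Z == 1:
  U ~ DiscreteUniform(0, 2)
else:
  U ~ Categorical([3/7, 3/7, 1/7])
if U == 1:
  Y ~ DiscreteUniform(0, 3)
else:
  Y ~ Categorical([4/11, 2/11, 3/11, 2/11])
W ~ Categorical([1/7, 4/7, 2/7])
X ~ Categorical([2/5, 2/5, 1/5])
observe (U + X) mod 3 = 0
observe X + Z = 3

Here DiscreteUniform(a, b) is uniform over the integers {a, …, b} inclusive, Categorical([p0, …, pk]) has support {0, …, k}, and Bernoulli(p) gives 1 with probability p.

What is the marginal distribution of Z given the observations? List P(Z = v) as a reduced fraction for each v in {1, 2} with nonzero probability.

P(Z=1) = 7/13, P(Z=2) = 6/13

Enumerate traces; 24 have nonzero weight after conditioning:
  (Z=1, U=1, Y=0, W=0, X=2) weight 1/840
  (Z=1, U=1, Y=0, W=1, X=2) weight 1/210
  (Z=1, U=1, Y=0, W=2, X=2) weight 1/420
  (Z=1, U=1, Y=1, W=0, X=2) weight 1/840
  (Z=1, U=1, Y=1, W=1, X=2) weight 1/210
  (Z=1, U=1, Y=1, W=2, X=2) weight 1/420
  (Z=1, U=1, Y=2, W=0, X=2) weight 1/840
  (Z=1, U=1, Y=2, W=1, X=2) weight 1/210
  (Z=2, U=2, Y=0, W=0, X=1) weight 4/2695
  … 15 more
Group by Z:
  weight(Z=1) = 1/30
  weight(Z=2) = 1/35
Total weight = 1/30 + 1/35 = 13/210
P(Z=1 | obs) = 1/30 / 13/210 = 7/13
P(Z=2 | obs) = 1/35 / 13/210 = 6/13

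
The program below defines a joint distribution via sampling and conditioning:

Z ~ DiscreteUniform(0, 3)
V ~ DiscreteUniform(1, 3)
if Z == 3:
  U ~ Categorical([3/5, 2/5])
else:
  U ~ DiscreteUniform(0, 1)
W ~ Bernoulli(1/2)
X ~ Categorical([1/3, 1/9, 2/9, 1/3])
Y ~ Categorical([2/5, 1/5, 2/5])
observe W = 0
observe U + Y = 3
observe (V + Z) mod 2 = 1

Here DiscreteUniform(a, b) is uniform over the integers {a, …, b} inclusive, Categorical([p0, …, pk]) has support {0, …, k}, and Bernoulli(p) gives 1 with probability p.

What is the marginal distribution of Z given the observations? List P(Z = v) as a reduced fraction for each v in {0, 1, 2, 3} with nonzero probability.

P(Z=0) = 10/29, P(Z=1) = 5/29, P(Z=2) = 10/29, P(Z=3) = 4/29

Enumerate traces; 24 have nonzero weight after conditioning:
  (Z=0, V=1, U=1, W=0, X=0, Y=2) weight 1/360
  (Z=0, V=1, U=1, W=0, X=1, Y=2) weight 1/1080
  (Z=0, V=1, U=1, W=0, X=2, Y=2) weight 1/540
  (Z=0, V=1, U=1, W=0, X=3, Y=2) weight 1/360
  (Z=0, V=3, U=1, W=0, X=0, Y=2) weight 1/360
  (Z=0, V=3, U=1, W=0, X=1, Y=2) weight 1/1080
  (Z=0, V=3, U=1, W=0, X=2, Y=2) weight 1/540
  (Z=0, V=3, U=1, W=0, X=3, Y=2) weight 1/360
  (Z=1, V=2, U=1, W=0, X=0, Y=2) weight 1/360
  (Z=2, V=1, U=1, W=0, X=0, Y=2) weight 1/360
  … 14 more
Group by Z:
  weight(Z=0) = 1/60
  weight(Z=1) = 1/120
  weight(Z=2) = 1/60
  weight(Z=3) = 1/150
Total weight = 1/60 + 1/120 + 1/60 + 1/150 = 29/600
P(Z=0 | obs) = 1/60 / 29/600 = 10/29
P(Z=1 | obs) = 1/120 / 29/600 = 5/29
P(Z=2 | obs) = 1/60 / 29/600 = 10/29
P(Z=3 | obs) = 1/150 / 29/600 = 4/29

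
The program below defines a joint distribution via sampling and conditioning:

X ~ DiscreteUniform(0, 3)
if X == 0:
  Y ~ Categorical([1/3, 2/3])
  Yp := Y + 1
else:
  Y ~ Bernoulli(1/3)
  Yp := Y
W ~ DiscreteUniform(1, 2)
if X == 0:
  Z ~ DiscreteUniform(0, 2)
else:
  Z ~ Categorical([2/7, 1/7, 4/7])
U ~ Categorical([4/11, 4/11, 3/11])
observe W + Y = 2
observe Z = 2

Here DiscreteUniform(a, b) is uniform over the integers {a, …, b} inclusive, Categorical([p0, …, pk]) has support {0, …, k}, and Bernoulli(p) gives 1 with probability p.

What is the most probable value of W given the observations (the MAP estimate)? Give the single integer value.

argmax_v P(W = v | obs) = 2

Enumerate traces; 24 have nonzero weight after conditioning:
  (X=0, Y=0, W=2, Z=2, U=0) weight 1/198
  (X=0, Y=0, W=2, Z=2, U=1) weight 1/198
  (X=0, Y=0, W=2, Z=2, U=2) weight 1/264
  (X=0, Y=1, W=1, Z=2, U=0) weight 1/99
  (X=0, Y=1, W=1, Z=2, U=1) weight 1/99
  (X=0, Y=1, W=1, Z=2, U=2) weight 1/132
  (X=1, Y=0, W=2, Z=2, U=0) weight 4/231
  (X=1, Y=0, W=2, Z=2, U=1) weight 4/231
  … 16 more
Group by W:
  weight(W=1) = 25/252
  weight(W=2) = 79/504
Total weight = 25/252 + 79/504 = 43/168
P(W=1 | obs) = 25/252 / 43/168 = 50/129
P(W=2 | obs) = 79/504 / 43/168 = 79/129
argmax = 2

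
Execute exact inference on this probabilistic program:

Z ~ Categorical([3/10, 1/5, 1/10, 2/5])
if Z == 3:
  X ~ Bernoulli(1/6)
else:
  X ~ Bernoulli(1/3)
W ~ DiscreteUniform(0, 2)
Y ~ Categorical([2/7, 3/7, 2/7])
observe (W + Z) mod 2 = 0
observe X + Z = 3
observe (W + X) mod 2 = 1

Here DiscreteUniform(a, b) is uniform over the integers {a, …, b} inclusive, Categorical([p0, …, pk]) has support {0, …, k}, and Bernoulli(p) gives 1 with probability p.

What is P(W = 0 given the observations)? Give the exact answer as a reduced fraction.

P(W = 0 | obs) = 1/12

Enumerate traces; 9 have nonzero weight after conditioning:
  (Z=2, X=1, W=0, Y=0) weight 1/315
  (Z=2, X=1, W=0, Y=1) weight 1/210
  (Z=2, X=1, W=0, Y=2) weight 1/315
  (Z=2, X=1, W=2, Y=0) weight 1/315
  (Z=2, X=1, W=2, Y=1) weight 1/210
  (Z=2, X=1, W=2, Y=2) weight 1/315
  (Z=3, X=0, W=1, Y=0) weight 2/63
  (Z=3, X=0, W=1, Y=1) weight 1/21
  … 1 more
Group by W:
  weight(W=0) = 1/90
  weight(W=1) = 1/9
  weight(W=2) = 1/90
Total weight = 1/90 + 1/9 + 1/90 = 2/15
P(W=0 | obs) = 1/90 / 2/15 = 1/12
P(W=1 | obs) = 1/9 / 2/15 = 5/6
P(W=2 | obs) = 1/90 / 2/15 = 1/12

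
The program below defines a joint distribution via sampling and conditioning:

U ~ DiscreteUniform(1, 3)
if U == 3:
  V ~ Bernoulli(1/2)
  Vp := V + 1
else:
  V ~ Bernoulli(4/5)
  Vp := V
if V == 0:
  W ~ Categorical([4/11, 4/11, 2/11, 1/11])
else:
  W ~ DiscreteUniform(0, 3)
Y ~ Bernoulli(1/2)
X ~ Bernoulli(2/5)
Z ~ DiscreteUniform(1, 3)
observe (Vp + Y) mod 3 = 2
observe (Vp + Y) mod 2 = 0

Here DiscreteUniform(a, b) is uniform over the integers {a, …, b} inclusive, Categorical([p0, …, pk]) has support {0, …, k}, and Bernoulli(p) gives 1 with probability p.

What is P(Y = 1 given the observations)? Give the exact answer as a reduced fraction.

Enumerate traces; 96 have nonzero weight after conditioning:
  (U=1, V=1, W=0, Y=1, X=0, Z=1) weight 1/150
  (U=1, V=1, W=0, Y=1, X=0, Z=2) weight 1/150
  (U=1, V=1, W=0, Y=1, X=0, Z=3) weight 1/150
  (U=1, V=1, W=0, Y=1, X=1, Z=1) weight 1/225
  (U=1, V=1, W=0, Y=1, X=1, Z=2) weight 1/225
  (U=1, V=1, W=0, Y=1, X=1, Z=3) weight 1/225
  (U=1, V=1, W=1, Y=1, X=0, Z=1) weight 1/150
  (U=1, V=1, W=1, Y=1, X=0, Z=2) weight 1/150
  (U=3, V=1, W=0, Y=0, X=0, Z=1) weight 1/240
  … 87 more
Group by Y:
  weight(Y=0) = 1/12
  weight(Y=1) = 7/20
Total weight = 1/12 + 7/20 = 13/30
P(Y=0 | obs) = 1/12 / 13/30 = 5/26
P(Y=1 | obs) = 7/20 / 13/30 = 21/26

P(Y = 1 | obs) = 21/26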